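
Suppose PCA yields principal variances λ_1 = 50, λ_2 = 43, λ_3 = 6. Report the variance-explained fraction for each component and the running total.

Step 1 — total variance = trace(Sigma) = Σ λ_i = 50 + 43 + 6 = 99.

Step 2 — fraction explained by component i = λ_i / Σ λ:
  PC1: 50/99 = 0.5051
  PC2: 43/99 = 0.4343
  PC3: 6/99 = 0.0606

Step 3 — cumulative fraction after k components = (λ_1 + ... + λ_k) / Σ λ:
  k = 1: 50/99 = 0.5051
  k = 2: (50 + 43)/99 = 93/99 = 0.9394
  k = 3: (50 + 43 + 6)/99 = 99/99 = 1

Summary (fraction, with percent):

explained: PC1 0.5051 (50.51%), PC2 0.4343 (43.43%), PC3 0.0606 (6.06%);  cumulative: 0.5051, 0.9394, 1


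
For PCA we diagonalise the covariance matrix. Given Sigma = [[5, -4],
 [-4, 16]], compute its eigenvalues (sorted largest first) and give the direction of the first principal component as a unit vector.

Step 1 — characteristic polynomial of 2×2 Sigma:
  det(Sigma - λI) = λ² - trace · λ + det = 0.
  trace = 5 + 16 = 21, det = 5·16 - (-4)² = 64.
Step 2 — discriminant:
  Δ = trace² - 4·det = 441 - 256 = 185.
Step 3 — eigenvalues:
  λ = (trace ± √Δ)/2 = (21 ± 13.6015)/2,
  λ_1 = 17.3007,  λ_2 = 3.6993.

Step 4 — unit eigenvector for λ_1: solve (Sigma - λ_1 I)v = 0. First row:
  (5 - 17.3007)·v_x + (-4)·v_y = 0, i.e. (-12.3007)·v_x + (-4)·v_y = 0,
  so v ∝ (b, λ_1 - a) = (-4, 12.3007); multiply by -1 so the first entry is positive: u = (4, -12.3007).
  ||u|| = √((4)² + (-12.3007)²) = √(167.3081) ≈ 12.9348,
  v_1 = u/||u|| ≈ (0.3092, -0.951) (||v_1|| = 1).

λ_1 = 17.3007,  λ_2 = 3.6993;  v_1 ≈ (0.3092, -0.951)


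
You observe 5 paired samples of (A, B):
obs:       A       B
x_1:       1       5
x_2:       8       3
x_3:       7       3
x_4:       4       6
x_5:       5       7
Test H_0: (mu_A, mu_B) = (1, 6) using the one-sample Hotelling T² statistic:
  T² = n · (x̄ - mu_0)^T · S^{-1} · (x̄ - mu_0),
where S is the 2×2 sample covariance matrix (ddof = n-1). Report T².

Step 1 — sample mean vector:
  mean(A) = (1 + 8 + 7 + 4 + 5) / 5 = 25/5 = 5
  mean(B) = (5 + 3 + 3 + 6 + 7) / 5 = 24/5 = 4.8
  x̄ = (5, 4.8),  deviation x̄ - mu_0 = (5, 4.8) - (1, 6) = (4, -1.2).

Step 2 — sample covariance matrix, S[i,j] = (1/(n-1)) · Σ_k (x_{k,i} - mean_i) · (x_{k,j} - mean_j), divisor n-1 = 4:
  S[A,A] = ((-4)·(-4) + (3)·(3) + (2)·(2) + (-1)·(-1) + (0)·(0)) / 4 = 30/4 = 7.5
  S[A,B] = ((-4)·(0.2) + (3)·(-1.8) + (2)·(-1.8) + (-1)·(1.2) + (0)·(2.2)) / 4 = -11/4 = -2.75
  S[B,B] = ((0.2)·(0.2) + (-1.8)·(-1.8) + (-1.8)·(-1.8) + (1.2)·(1.2) + (2.2)·(2.2)) / 4 = 12.8/4 = 3.2
  S = [[7.5, -2.75],
 [-2.75, 3.2]].

Step 3 — invert S. det(S) = 7.5·3.2 - (-2.75)² = 16.4375.
  S^{-1} = (1/det) · [[d, -b], [-b, a]] = [[0.1947, 0.1673],
 [0.1673, 0.4563]].

Step 4 — quadratic form (x̄ - mu_0)^T · S^{-1} · (x̄ - mu_0):
  S^{-1} · (x̄ - mu_0) = (0.5779, 0.1217),
  (x̄ - mu_0)^T · [...] = (4)·(0.5779) + (-1.2)·(0.1217) = 2.1658.

Step 5 — scale by n: T² = 5 · 2.1658 = 10.8289.

T² ≈ 10.8289


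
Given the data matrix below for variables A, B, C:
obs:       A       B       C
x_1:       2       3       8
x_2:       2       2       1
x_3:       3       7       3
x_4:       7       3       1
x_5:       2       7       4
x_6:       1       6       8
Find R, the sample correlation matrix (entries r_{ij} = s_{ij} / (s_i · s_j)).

Step 1 — column means:
  mean(A) = (2 + 2 + 3 + 7 + 2 + 1) / 6 = 17/6 = 2.8333
  mean(B) = (3 + 2 + 7 + 3 + 7 + 6) / 6 = 28/6 = 4.6667
  mean(C) = (8 + 1 + 3 + 1 + 4 + 8) / 6 = 25/6 = 4.1667

Step 2 — sample variances and covariances s[i,j] = (1/(n-1)) · Σ_k (x_{k,i} - mean_i) · (x_{k,j} - mean_j), with n-1 = 5:
  s[A,A] = ((-0.8333)·(-0.8333) + (-0.8333)·(-0.8333) + (0.1667)·(0.1667) + (4.1667)·(4.1667) + (-0.8333)·(-0.8333) + (-1.8333)·(-1.8333)) / 5 = 22.8333/5 = 4.5667
  s[A,B] = ((-0.8333)·(-1.6667) + (-0.8333)·(-2.6667) + (0.1667)·(2.3333) + (4.1667)·(-1.6667) + (-0.8333)·(2.3333) + (-1.8333)·(1.3333)) / 5 = -7.3333/5 = -1.4667
  s[A,C] = ((-0.8333)·(3.8333) + (-0.8333)·(-3.1667) + (0.1667)·(-1.1667) + (4.1667)·(-3.1667) + (-0.8333)·(-0.1667) + (-1.8333)·(3.8333)) / 5 = -20.8333/5 = -4.1667
  s[B,B] = ((-1.6667)·(-1.6667) + (-2.6667)·(-2.6667) + (2.3333)·(2.3333) + (-1.6667)·(-1.6667) + (2.3333)·(2.3333) + (1.3333)·(1.3333)) / 5 = 25.3333/5 = 5.0667
  s[B,C] = ((-1.6667)·(3.8333) + (-2.6667)·(-3.1667) + (2.3333)·(-1.1667) + (-1.6667)·(-3.1667) + (2.3333)·(-0.1667) + (1.3333)·(3.8333)) / 5 = 9.3333/5 = 1.8667
  s[C,C] = ((3.8333)·(3.8333) + (-3.1667)·(-3.1667) + (-1.1667)·(-1.1667) + (-3.1667)·(-3.1667) + (-0.1667)·(-0.1667) + (3.8333)·(3.8333)) / 5 = 50.8333/5 = 10.1667
  Sample standard deviations s_i = √(s[i,i]):
  s(A) = √(4.5667) = 2.137
  s(B) = √(5.0667) = 2.2509
  s(C) = √(10.1667) = 3.1885

Step 3 — r_{ij} = s_{ij} / (s_i · s_j):
  r[A,A] = 1 (diagonal).
  r[A,B] = -1.4667 / (2.137 · 2.2509) = -1.4667 / 4.8102 = -0.3049
  r[A,C] = -4.1667 / (2.137 · 3.1885) = -4.1667 / 6.8138 = -0.6115
  r[B,B] = 1 (diagonal).
  r[B,C] = 1.8667 / (2.2509 · 3.1885) = 1.8667 / 7.1771 = 0.2601
  r[C,C] = 1 (diagonal).

R is symmetric with unit diagonal. Assembling:

R = [[1, -0.3049, -0.6115],
 [-0.3049, 1, 0.2601],
 [-0.6115, 0.2601, 1]]


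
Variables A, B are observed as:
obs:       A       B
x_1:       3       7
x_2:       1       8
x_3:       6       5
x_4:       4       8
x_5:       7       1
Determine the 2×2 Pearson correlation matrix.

Step 1 — column means:
  mean(A) = (3 + 1 + 6 + 4 + 7) / 5 = 21/5 = 4.2
  mean(B) = (7 + 8 + 5 + 8 + 1) / 5 = 29/5 = 5.8

Step 2 — sample variances and covariances s[i,j] = (1/(n-1)) · Σ_k (x_{k,i} - mean_i) · (x_{k,j} - mean_j), with n-1 = 4:
  s[A,A] = ((-1.2)·(-1.2) + (-3.2)·(-3.2) + (1.8)·(1.8) + (-0.2)·(-0.2) + (2.8)·(2.8)) / 4 = 22.8/4 = 5.7
  s[A,B] = ((-1.2)·(1.2) + (-3.2)·(2.2) + (1.8)·(-0.8) + (-0.2)·(2.2) + (2.8)·(-4.8)) / 4 = -23.8/4 = -5.95
  s[B,B] = ((1.2)·(1.2) + (2.2)·(2.2) + (-0.8)·(-0.8) + (2.2)·(2.2) + (-4.8)·(-4.8)) / 4 = 34.8/4 = 8.7
  Sample standard deviations s_i = √(s[i,i]):
  s(A) = √(5.7) = 2.3875
  s(B) = √(8.7) = 2.9496

Step 3 — r_{ij} = s_{ij} / (s_i · s_j):
  r[A,A] = 1 (diagonal).
  r[A,B] = -5.95 / (2.3875 · 2.9496) = -5.95 / 7.042 = -0.8449
  r[B,B] = 1 (diagonal).

R is symmetric with unit diagonal. Assembling:

R = [[1, -0.8449],
 [-0.8449, 1]]


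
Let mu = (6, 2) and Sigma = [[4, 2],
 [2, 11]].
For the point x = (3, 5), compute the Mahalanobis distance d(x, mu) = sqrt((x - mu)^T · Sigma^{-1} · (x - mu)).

Step 1 — centre the observation: (x - mu) = (-3, 3).

Step 2 — invert Sigma. det(Sigma) = 4·11 - (2)² = 40.
  Sigma^{-1} = (1/det) · [[d, -b], [-b, a]] = [[0.275, -0.05],
 [-0.05, 0.1]].

Step 3 — form the quadratic (x - mu)^T · Sigma^{-1} · (x - mu):
  Sigma^{-1} · (x - mu) = (-0.975, 0.45).
  (x - mu)^T · [Sigma^{-1} · (x - mu)] = (-3)·(-0.975) + (3)·(0.45) = 4.275.

Step 4 — take square root: d = √(4.275) ≈ 2.0676.

d(x, mu) = √(4.275) ≈ 2.0676


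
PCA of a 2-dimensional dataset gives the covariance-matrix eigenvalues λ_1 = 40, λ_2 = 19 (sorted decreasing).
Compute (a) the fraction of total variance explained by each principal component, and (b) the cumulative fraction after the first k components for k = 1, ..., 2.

Step 1 — total variance = trace(Sigma) = Σ λ_i = 40 + 19 = 59.

Step 2 — fraction explained by component i = λ_i / Σ λ:
  PC1: 40/59 = 0.678
  PC2: 19/59 = 0.322

Step 3 — cumulative fraction after k components = (λ_1 + ... + λ_k) / Σ λ:
  k = 1: 40/59 = 0.678
  k = 2: (40 + 19)/59 = 59/59 = 1

Summary (fraction, with percent):

explained: PC1 0.678 (67.8%), PC2 0.322 (32.2%);  cumulative: 0.678, 1


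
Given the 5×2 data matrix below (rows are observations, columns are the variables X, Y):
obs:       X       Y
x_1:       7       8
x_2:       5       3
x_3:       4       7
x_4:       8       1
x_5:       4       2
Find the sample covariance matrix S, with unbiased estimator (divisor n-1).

Step 1 — column means:
  mean(X) = (7 + 5 + 4 + 8 + 4) / 5 = 28/5 = 5.6
  mean(Y) = (8 + 3 + 7 + 1 + 2) / 5 = 21/5 = 4.2

Step 2 — sample covariance S[i,j] = (1/(n-1)) · Σ_k (x_{k,i} - mean_i) · (x_{k,j} - mean_j), with n-1 = 4.
  S[X,X] = ((1.4)·(1.4) + (-0.6)·(-0.6) + (-1.6)·(-1.6) + (2.4)·(2.4) + (-1.6)·(-1.6)) / 4 = 13.2/4 = 3.3
  S[X,Y] = ((1.4)·(3.8) + (-0.6)·(-1.2) + (-1.6)·(2.8) + (2.4)·(-3.2) + (-1.6)·(-2.2)) / 4 = -2.6/4 = -0.65
  S[Y,Y] = ((3.8)·(3.8) + (-1.2)·(-1.2) + (2.8)·(2.8) + (-3.2)·(-3.2) + (-2.2)·(-2.2)) / 4 = 38.8/4 = 9.7

S is symmetric (S[j,i] = S[i,j]). Assembling:

S = [[3.3, -0.65],
 [-0.65, 9.7]]


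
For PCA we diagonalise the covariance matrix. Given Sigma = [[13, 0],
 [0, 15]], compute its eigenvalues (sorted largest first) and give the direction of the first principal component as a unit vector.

Step 1 — characteristic polynomial of 2×2 Sigma:
  det(Sigma - λI) = λ² - trace · λ + det = 0.
  trace = 13 + 15 = 28, det = 13·15 - (0)² = 195.
Step 2 — discriminant:
  Δ = trace² - 4·det = 784 - 780 = 4.
Step 3 — eigenvalues:
  λ = (trace ± √Δ)/2 = (28 ± 2)/2,
  λ_1 = 15,  λ_2 = 13.

Step 4 — unit eigenvector for λ_1: Sigma is diagonal, so its eigenvectors are the coordinate axes. λ_1 = 15 is the diagonal entry on the second coordinate axis, hence
  v_1 = (0, 1) (||v_1|| = 1).

λ_1 = 15,  λ_2 = 13;  v_1 ≈ (0, 1)


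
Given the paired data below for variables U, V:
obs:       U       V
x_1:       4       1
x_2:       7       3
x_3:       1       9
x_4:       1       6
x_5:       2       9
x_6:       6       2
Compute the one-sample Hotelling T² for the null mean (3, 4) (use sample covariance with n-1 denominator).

Step 1 — sample mean vector:
  mean(U) = (4 + 7 + 1 + 1 + 2 + 6) / 6 = 21/6 = 3.5
  mean(V) = (1 + 3 + 9 + 6 + 9 + 2) / 6 = 30/6 = 5
  x̄ = (3.5, 5),  deviation x̄ - mu_0 = (3.5, 5) - (3, 4) = (0.5, 1).

Step 2 — sample covariance matrix, S[i,j] = (1/(n-1)) · Σ_k (x_{k,i} - mean_i) · (x_{k,j} - mean_j), divisor n-1 = 5:
  S[U,U] = ((0.5)·(0.5) + (3.5)·(3.5) + (-2.5)·(-2.5) + (-2.5)·(-2.5) + (-1.5)·(-1.5) + (2.5)·(2.5)) / 5 = 33.5/5 = 6.7
  S[U,V] = ((0.5)·(-4) + (3.5)·(-2) + (-2.5)·(4) + (-2.5)·(1) + (-1.5)·(4) + (2.5)·(-3)) / 5 = -35/5 = -7
  S[V,V] = ((-4)·(-4) + (-2)·(-2) + (4)·(4) + (1)·(1) + (4)·(4) + (-3)·(-3)) / 5 = 62/5 = 12.4
  S = [[6.7, -7],
 [-7, 12.4]].

Step 3 — invert S. det(S) = 6.7·12.4 - (-7)² = 34.08.
  S^{-1} = (1/det) · [[d, -b], [-b, a]] = [[0.3638, 0.2054],
 [0.2054, 0.1966]].

Step 4 — quadratic form (x̄ - mu_0)^T · S^{-1} · (x̄ - mu_0):
  S^{-1} · (x̄ - mu_0) = (0.3873, 0.2993),
  (x̄ - mu_0)^T · [...] = (0.5)·(0.3873) + (1)·(0.2993) = 0.493.

Step 5 — scale by n: T² = 6 · 0.493 = 2.9577.

T² ≈ 2.9577


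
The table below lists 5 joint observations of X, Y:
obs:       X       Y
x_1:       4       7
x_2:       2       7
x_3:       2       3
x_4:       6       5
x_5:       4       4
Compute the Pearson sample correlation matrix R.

Step 1 — column means:
  mean(X) = (4 + 2 + 2 + 6 + 4) / 5 = 18/5 = 3.6
  mean(Y) = (7 + 7 + 3 + 5 + 4) / 5 = 26/5 = 5.2

Step 2 — sample variances and covariances s[i,j] = (1/(n-1)) · Σ_k (x_{k,i} - mean_i) · (x_{k,j} - mean_j), with n-1 = 4:
  s[X,X] = ((0.4)·(0.4) + (-1.6)·(-1.6) + (-1.6)·(-1.6) + (2.4)·(2.4) + (0.4)·(0.4)) / 4 = 11.2/4 = 2.8
  s[X,Y] = ((0.4)·(1.8) + (-1.6)·(1.8) + (-1.6)·(-2.2) + (2.4)·(-0.2) + (0.4)·(-1.2)) / 4 = 0.4/4 = 0.1
  s[Y,Y] = ((1.8)·(1.8) + (1.8)·(1.8) + (-2.2)·(-2.2) + (-0.2)·(-0.2) + (-1.2)·(-1.2)) / 4 = 12.8/4 = 3.2
  Sample standard deviations s_i = √(s[i,i]):
  s(X) = √(2.8) = 1.6733
  s(Y) = √(3.2) = 1.7889

Step 3 — r_{ij} = s_{ij} / (s_i · s_j):
  r[X,X] = 1 (diagonal).
  r[X,Y] = 0.1 / (1.6733 · 1.7889) = 0.1 / 2.9933 = 0.0334
  r[Y,Y] = 1 (diagonal).

R is symmetric with unit diagonal. Assembling:

R = [[1, 0.0334],
 [0.0334, 1]]


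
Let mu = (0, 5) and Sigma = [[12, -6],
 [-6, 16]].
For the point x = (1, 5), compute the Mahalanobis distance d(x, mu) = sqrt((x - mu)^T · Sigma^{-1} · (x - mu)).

Step 1 — centre the observation: (x - mu) = (1, 0).

Step 2 — invert Sigma. det(Sigma) = 12·16 - (-6)² = 156.
  Sigma^{-1} = (1/det) · [[d, -b], [-b, a]] = [[0.1026, 0.0385],
 [0.0385, 0.0769]].

Step 3 — form the quadratic (x - mu)^T · Sigma^{-1} · (x - mu):
  Sigma^{-1} · (x - mu) = (0.1026, 0.0385).
  (x - mu)^T · [Sigma^{-1} · (x - mu)] = (1)·(0.1026) + (0)·(0.0385) = 0.1026.

Step 4 — take square root: d = √(0.1026) ≈ 0.3203.

d(x, mu) = √(0.1026) ≈ 0.3203


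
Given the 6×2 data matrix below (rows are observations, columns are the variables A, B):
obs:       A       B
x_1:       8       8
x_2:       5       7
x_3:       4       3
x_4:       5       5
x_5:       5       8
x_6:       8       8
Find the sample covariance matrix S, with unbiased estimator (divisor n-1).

Step 1 — column means:
  mean(A) = (8 + 5 + 4 + 5 + 5 + 8) / 6 = 35/6 = 5.8333
  mean(B) = (8 + 7 + 3 + 5 + 8 + 8) / 6 = 39/6 = 6.5

Step 2 — sample covariance S[i,j] = (1/(n-1)) · Σ_k (x_{k,i} - mean_i) · (x_{k,j} - mean_j), with n-1 = 5.
  S[A,A] = ((2.1667)·(2.1667) + (-0.8333)·(-0.8333) + (-1.8333)·(-1.8333) + (-0.8333)·(-0.8333) + (-0.8333)·(-0.8333) + (2.1667)·(2.1667)) / 5 = 14.8333/5 = 2.9667
  S[A,B] = ((2.1667)·(1.5) + (-0.8333)·(0.5) + (-1.8333)·(-3.5) + (-0.8333)·(-1.5) + (-0.8333)·(1.5) + (2.1667)·(1.5)) / 5 = 12.5/5 = 2.5
  S[B,B] = ((1.5)·(1.5) + (0.5)·(0.5) + (-3.5)·(-3.5) + (-1.5)·(-1.5) + (1.5)·(1.5) + (1.5)·(1.5)) / 5 = 21.5/5 = 4.3

S is symmetric (S[j,i] = S[i,j]). Assembling:

S = [[2.9667, 2.5],
 [2.5, 4.3]]


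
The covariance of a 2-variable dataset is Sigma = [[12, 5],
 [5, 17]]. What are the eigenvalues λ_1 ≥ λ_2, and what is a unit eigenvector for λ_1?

Step 1 — characteristic polynomial of 2×2 Sigma:
  det(Sigma - λI) = λ² - trace · λ + det = 0.
  trace = 12 + 17 = 29, det = 12·17 - (5)² = 179.
Step 2 — discriminant:
  Δ = trace² - 4·det = 841 - 716 = 125.
Step 3 — eigenvalues:
  λ = (trace ± √Δ)/2 = (29 ± 11.1803)/2,
  λ_1 = 20.0902,  λ_2 = 8.9098.

Step 4 — unit eigenvector for λ_1: solve (Sigma - λ_1 I)v = 0. First row:
  (12 - 20.0902)·v_x + (5)·v_y = 0, i.e. (-8.0902)·v_x + (5)·v_y = 0,
  so v ∝ (b, λ_1 - a) = (5, 8.0902) = u.
  ||u|| = √((5)² + (8.0902)²) = √(90.4508) ≈ 9.5106,
  v_1 = u/||u|| ≈ (0.5257, 0.8507) (||v_1|| = 1).

λ_1 = 20.0902,  λ_2 = 8.9098;  v_1 ≈ (0.5257, 0.8507)


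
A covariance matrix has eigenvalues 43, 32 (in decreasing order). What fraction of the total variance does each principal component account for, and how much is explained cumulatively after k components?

Step 1 — total variance = trace(Sigma) = Σ λ_i = 43 + 32 = 75.

Step 2 — fraction explained by component i = λ_i / Σ λ:
  PC1: 43/75 = 0.5733
  PC2: 32/75 = 0.4267

Step 3 — cumulative fraction after k components = (λ_1 + ... + λ_k) / Σ λ:
  k = 1: 43/75 = 0.5733
  k = 2: (43 + 32)/75 = 75/75 = 1

Summary (fraction, with percent):

explained: PC1 0.5733 (57.33%), PC2 0.4267 (42.67%);  cumulative: 0.5733, 1


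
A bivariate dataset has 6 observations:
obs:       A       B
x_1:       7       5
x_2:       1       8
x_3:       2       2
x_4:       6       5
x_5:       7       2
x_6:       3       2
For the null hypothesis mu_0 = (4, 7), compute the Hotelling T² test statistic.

Step 1 — sample mean vector:
  mean(A) = (7 + 1 + 2 + 6 + 7 + 3) / 6 = 26/6 = 4.3333
  mean(B) = (5 + 8 + 2 + 5 + 2 + 2) / 6 = 24/6 = 4
  x̄ = (4.3333, 4),  deviation x̄ - mu_0 = (4.3333, 4) - (4, 7) = (0.3333, -3).

Step 2 — sample covariance matrix, S[i,j] = (1/(n-1)) · Σ_k (x_{k,i} - mean_i) · (x_{k,j} - mean_j), divisor n-1 = 5:
  S[A,A] = ((2.6667)·(2.6667) + (-3.3333)·(-3.3333) + (-2.3333)·(-2.3333) + (1.6667)·(1.6667) + (2.6667)·(2.6667) + (-1.3333)·(-1.3333)) / 5 = 35.3333/5 = 7.0667
  S[A,B] = ((2.6667)·(1) + (-3.3333)·(4) + (-2.3333)·(-2) + (1.6667)·(1) + (2.6667)·(-2) + (-1.3333)·(-2)) / 5 = -7/5 = -1.4
  S[B,B] = ((1)·(1) + (4)·(4) + (-2)·(-2) + (1)·(1) + (-2)·(-2) + (-2)·(-2)) / 5 = 30/5 = 6
  S = [[7.0667, -1.4],
 [-1.4, 6]].

Step 3 — invert S. det(S) = 7.0667·6 - (-1.4)² = 40.44.
  S^{-1} = (1/det) · [[d, -b], [-b, a]] = [[0.1484, 0.0346],
 [0.0346, 0.1747]].

Step 4 — quadratic form (x̄ - mu_0)^T · S^{-1} · (x̄ - mu_0):
  S^{-1} · (x̄ - mu_0) = (-0.0544, -0.5127),
  (x̄ - mu_0)^T · [...] = (0.3333)·(-0.0544) + (-3)·(-0.5127) = 1.5199.

Step 5 — scale by n: T² = 6 · 1.5199 = 9.1197.

T² ≈ 9.1197


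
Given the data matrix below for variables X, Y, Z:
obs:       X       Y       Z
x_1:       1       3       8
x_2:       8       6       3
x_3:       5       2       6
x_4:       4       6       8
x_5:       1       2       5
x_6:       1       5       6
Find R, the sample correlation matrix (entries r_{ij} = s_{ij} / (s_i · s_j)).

Step 1 — column means:
  mean(X) = (1 + 8 + 5 + 4 + 1 + 1) / 6 = 20/6 = 3.3333
  mean(Y) = (3 + 6 + 2 + 6 + 2 + 5) / 6 = 24/6 = 4
  mean(Z) = (8 + 3 + 6 + 8 + 5 + 6) / 6 = 36/6 = 6

Step 2 — sample variances and covariances s[i,j] = (1/(n-1)) · Σ_k (x_{k,i} - mean_i) · (x_{k,j} - mean_j), with n-1 = 5:
  s[X,X] = ((-2.3333)·(-2.3333) + (4.6667)·(4.6667) + (1.6667)·(1.6667) + (0.6667)·(0.6667) + (-2.3333)·(-2.3333) + (-2.3333)·(-2.3333)) / 5 = 41.3333/5 = 8.2667
  s[X,Y] = ((-2.3333)·(-1) + (4.6667)·(2) + (1.6667)·(-2) + (0.6667)·(2) + (-2.3333)·(-2) + (-2.3333)·(1)) / 5 = 12/5 = 2.4
  s[X,Z] = ((-2.3333)·(2) + (4.6667)·(-3) + (1.6667)·(0) + (0.6667)·(2) + (-2.3333)·(-1) + (-2.3333)·(0)) / 5 = -15/5 = -3
  s[Y,Y] = ((-1)·(-1) + (2)·(2) + (-2)·(-2) + (2)·(2) + (-2)·(-2) + (1)·(1)) / 5 = 18/5 = 3.6
  s[Y,Z] = ((-1)·(2) + (2)·(-3) + (-2)·(0) + (2)·(2) + (-2)·(-1) + (1)·(0)) / 5 = -2/5 = -0.4
  s[Z,Z] = ((2)·(2) + (-3)·(-3) + (0)·(0) + (2)·(2) + (-1)·(-1) + (0)·(0)) / 5 = 18/5 = 3.6
  Sample standard deviations s_i = √(s[i,i]):
  s(X) = √(8.2667) = 2.8752
  s(Y) = √(3.6) = 1.8974
  s(Z) = √(3.6) = 1.8974

Step 3 — r_{ij} = s_{ij} / (s_i · s_j):
  r[X,X] = 1 (diagonal).
  r[X,Y] = 2.4 / (2.8752 · 1.8974) = 2.4 / 5.4553 = 0.4399
  r[X,Z] = -3 / (2.8752 · 1.8974) = -3 / 5.4553 = -0.5499
  r[Y,Y] = 1 (diagonal).
  r[Y,Z] = -0.4 / (1.8974 · 1.8974) = -0.4 / 3.6 = -0.1111
  r[Z,Z] = 1 (diagonal).

R is symmetric with unit diagonal. Assembling:

R = [[1, 0.4399, -0.5499],
 [0.4399, 1, -0.1111],
 [-0.5499, -0.1111, 1]]


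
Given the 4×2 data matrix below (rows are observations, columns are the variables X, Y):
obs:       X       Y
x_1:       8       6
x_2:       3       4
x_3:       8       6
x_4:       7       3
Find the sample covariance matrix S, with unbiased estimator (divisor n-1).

Step 1 — column means:
  mean(X) = (8 + 3 + 8 + 7) / 4 = 26/4 = 6.5
  mean(Y) = (6 + 4 + 6 + 3) / 4 = 19/4 = 4.75

Step 2 — sample covariance S[i,j] = (1/(n-1)) · Σ_k (x_{k,i} - mean_i) · (x_{k,j} - mean_j), with n-1 = 3.
  S[X,X] = ((1.5)·(1.5) + (-3.5)·(-3.5) + (1.5)·(1.5) + (0.5)·(0.5)) / 3 = 17/3 = 5.6667
  S[X,Y] = ((1.5)·(1.25) + (-3.5)·(-0.75) + (1.5)·(1.25) + (0.5)·(-1.75)) / 3 = 5.5/3 = 1.8333
  S[Y,Y] = ((1.25)·(1.25) + (-0.75)·(-0.75) + (1.25)·(1.25) + (-1.75)·(-1.75)) / 3 = 6.75/3 = 2.25

S is symmetric (S[j,i] = S[i,j]). Assembling:

S = [[5.6667, 1.8333],
 [1.8333, 2.25]]


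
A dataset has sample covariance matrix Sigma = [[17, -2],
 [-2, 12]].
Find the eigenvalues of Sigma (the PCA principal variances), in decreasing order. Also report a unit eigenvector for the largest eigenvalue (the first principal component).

Step 1 — characteristic polynomial of 2×2 Sigma:
  det(Sigma - λI) = λ² - trace · λ + det = 0.
  trace = 17 + 12 = 29, det = 17·12 - (-2)² = 200.
Step 2 — discriminant:
  Δ = trace² - 4·det = 841 - 800 = 41.
Step 3 — eigenvalues:
  λ = (trace ± √Δ)/2 = (29 ± 6.4031)/2,
  λ_1 = 17.7016,  λ_2 = 11.2984.

Step 4 — unit eigenvector for λ_1: solve (Sigma - λ_1 I)v = 0. First row:
  (17 - 17.7016)·v_x + (-2)·v_y = 0, i.e. (-0.7016)·v_x + (-2)·v_y = 0,
  so v ∝ (b, λ_1 - a) = (-2, 0.7016); multiply by -1 so the first entry is positive: u = (2, -0.7016).
  ||u|| = √((2)² + (-0.7016)²) = √(4.4922) ≈ 2.1195,
  v_1 = u/||u|| ≈ (0.9436, -0.331) (||v_1|| = 1).

λ_1 = 17.7016,  λ_2 = 11.2984;  v_1 ≈ (0.9436, -0.331)


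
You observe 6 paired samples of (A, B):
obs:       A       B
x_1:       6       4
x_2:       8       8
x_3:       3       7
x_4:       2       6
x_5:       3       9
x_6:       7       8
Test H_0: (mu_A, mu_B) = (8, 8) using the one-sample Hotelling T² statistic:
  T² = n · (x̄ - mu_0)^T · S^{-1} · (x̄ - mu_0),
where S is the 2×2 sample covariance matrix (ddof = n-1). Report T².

Step 1 — sample mean vector:
  mean(A) = (6 + 8 + 3 + 2 + 3 + 7) / 6 = 29/6 = 4.8333
  mean(B) = (4 + 8 + 7 + 6 + 9 + 8) / 6 = 42/6 = 7
  x̄ = (4.8333, 7),  deviation x̄ - mu_0 = (4.8333, 7) - (8, 8) = (-3.1667, -1).

Step 2 — sample covariance matrix, S[i,j] = (1/(n-1)) · Σ_k (x_{k,i} - mean_i) · (x_{k,j} - mean_j), divisor n-1 = 5:
  S[A,A] = ((1.1667)·(1.1667) + (3.1667)·(3.1667) + (-1.8333)·(-1.8333) + (-2.8333)·(-2.8333) + (-1.8333)·(-1.8333) + (2.1667)·(2.1667)) / 5 = 30.8333/5 = 6.1667
  S[A,B] = ((1.1667)·(-3) + (3.1667)·(1) + (-1.8333)·(0) + (-2.8333)·(-1) + (-1.8333)·(2) + (2.1667)·(1)) / 5 = 1/5 = 0.2
  S[B,B] = ((-3)·(-3) + (1)·(1) + (0)·(0) + (-1)·(-1) + (2)·(2) + (1)·(1)) / 5 = 16/5 = 3.2
  S = [[6.1667, 0.2],
 [0.2, 3.2]].

Step 3 — invert S. det(S) = 6.1667·3.2 - (0.2)² = 19.6933.
  S^{-1} = (1/det) · [[d, -b], [-b, a]] = [[0.1625, -0.0102],
 [-0.0102, 0.3131]].

Step 4 — quadratic form (x̄ - mu_0)^T · S^{-1} · (x̄ - mu_0):
  S^{-1} · (x̄ - mu_0) = (-0.5044, -0.281),
  (x̄ - mu_0)^T · [...] = (-3.1667)·(-0.5044) + (-1)·(-0.281) = 1.8782.

Step 5 — scale by n: T² = 6 · 1.8782 = 11.2695.

T² ≈ 11.2695


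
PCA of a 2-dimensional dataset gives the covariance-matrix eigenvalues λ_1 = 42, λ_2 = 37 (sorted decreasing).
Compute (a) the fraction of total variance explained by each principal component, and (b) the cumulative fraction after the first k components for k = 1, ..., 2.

Step 1 — total variance = trace(Sigma) = Σ λ_i = 42 + 37 = 79.

Step 2 — fraction explained by component i = λ_i / Σ λ:
  PC1: 42/79 = 0.5316
  PC2: 37/79 = 0.4684

Step 3 — cumulative fraction after k components = (λ_1 + ... + λ_k) / Σ λ:
  k = 1: 42/79 = 0.5316
  k = 2: (42 + 37)/79 = 79/79 = 1

Summary (fraction, with percent):

explained: PC1 0.5316 (53.16%), PC2 0.4684 (46.84%);  cumulative: 0.5316, 1


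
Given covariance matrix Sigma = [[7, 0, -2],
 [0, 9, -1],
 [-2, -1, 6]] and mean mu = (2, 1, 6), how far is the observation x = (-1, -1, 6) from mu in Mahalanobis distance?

Step 1 — centre the observation: (x - mu) = (-3, -2, 0).

Step 2 — invert Sigma (cofactor / det for 3×3, or solve directly):
  Sigma^{-1} = [[0.1582, 0.006, 0.0537],
 [0.006, 0.1134, 0.0209],
 [0.0537, 0.0209, 0.1881]].

Step 3 — form the quadratic (x - mu)^T · Sigma^{-1} · (x - mu):
  Sigma^{-1} · (x - mu) = (-0.4866, -0.2448, -0.203).
  (x - mu)^T · [Sigma^{-1} · (x - mu)] = (-3)·(-0.4866) + (-2)·(-0.2448) + (0)·(-0.203) = 1.9493.

Step 4 — take square root: d = √(1.9493) ≈ 1.3962.

d(x, mu) = √(1.9493) ≈ 1.3962


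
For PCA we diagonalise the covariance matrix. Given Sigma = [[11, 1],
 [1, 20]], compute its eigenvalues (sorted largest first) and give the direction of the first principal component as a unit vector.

Step 1 — characteristic polynomial of 2×2 Sigma:
  det(Sigma - λI) = λ² - trace · λ + det = 0.
  trace = 11 + 20 = 31, det = 11·20 - (1)² = 219.
Step 2 — discriminant:
  Δ = trace² - 4·det = 961 - 876 = 85.
Step 3 — eigenvalues:
  λ = (trace ± √Δ)/2 = (31 ± 9.2195)/2,
  λ_1 = 20.1098,  λ_2 = 10.8902.

Step 4 — unit eigenvector for λ_1: solve (Sigma - λ_1 I)v = 0. First row:
  (11 - 20.1098)·v_x + (1)·v_y = 0, i.e. (-9.1098)·v_x + (1)·v_y = 0,
  so v ∝ (b, λ_1 - a) = (1, 9.1098) = u.
  ||u|| = √((1)² + (9.1098)²) = √(83.988) ≈ 9.1645,
  v_1 = u/||u|| ≈ (0.1091, 0.994) (||v_1|| = 1).

λ_1 = 20.1098,  λ_2 = 10.8902;  v_1 ≈ (0.1091, 0.994)


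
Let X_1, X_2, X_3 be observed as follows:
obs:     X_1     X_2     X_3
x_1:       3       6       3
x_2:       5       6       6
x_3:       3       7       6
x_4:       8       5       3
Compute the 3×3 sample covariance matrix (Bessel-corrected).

Step 1 — column means:
  mean(X_1) = (3 + 5 + 3 + 8) / 4 = 19/4 = 4.75
  mean(X_2) = (6 + 6 + 7 + 5) / 4 = 24/4 = 6
  mean(X_3) = (3 + 6 + 6 + 3) / 4 = 18/4 = 4.5

Step 2 — sample covariance S[i,j] = (1/(n-1)) · Σ_k (x_{k,i} - mean_i) · (x_{k,j} - mean_j), with n-1 = 3.
  S[X_1,X_1] = ((-1.75)·(-1.75) + (0.25)·(0.25) + (-1.75)·(-1.75) + (3.25)·(3.25)) / 3 = 16.75/3 = 5.5833
  S[X_1,X_2] = ((-1.75)·(0) + (0.25)·(0) + (-1.75)·(1) + (3.25)·(-1)) / 3 = -5/3 = -1.6667
  S[X_1,X_3] = ((-1.75)·(-1.5) + (0.25)·(1.5) + (-1.75)·(1.5) + (3.25)·(-1.5)) / 3 = -4.5/3 = -1.5
  S[X_2,X_2] = ((0)·(0) + (0)·(0) + (1)·(1) + (-1)·(-1)) / 3 = 2/3 = 0.6667
  S[X_2,X_3] = ((0)·(-1.5) + (0)·(1.5) + (1)·(1.5) + (-1)·(-1.5)) / 3 = 3/3 = 1
  S[X_3,X_3] = ((-1.5)·(-1.5) + (1.5)·(1.5) + (1.5)·(1.5) + (-1.5)·(-1.5)) / 3 = 9/3 = 3

S is symmetric (S[j,i] = S[i,j]). Assembling:

S = [[5.5833, -1.6667, -1.5],
 [-1.6667, 0.6667, 1],
 [-1.5, 1, 3]]


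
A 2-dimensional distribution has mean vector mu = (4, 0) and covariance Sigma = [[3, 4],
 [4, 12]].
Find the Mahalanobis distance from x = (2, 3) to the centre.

Step 1 — centre the observation: (x - mu) = (-2, 3).

Step 2 — invert Sigma. det(Sigma) = 3·12 - (4)² = 20.
  Sigma^{-1} = (1/det) · [[d, -b], [-b, a]] = [[0.6, -0.2],
 [-0.2, 0.15]].

Step 3 — form the quadratic (x - mu)^T · Sigma^{-1} · (x - mu):
  Sigma^{-1} · (x - mu) = (-1.8, 0.85).
  (x - mu)^T · [Sigma^{-1} · (x - mu)] = (-2)·(-1.8) + (3)·(0.85) = 6.15.

Step 4 — take square root: d = √(6.15) ≈ 2.4799.

d(x, mu) = √(6.15) ≈ 2.4799


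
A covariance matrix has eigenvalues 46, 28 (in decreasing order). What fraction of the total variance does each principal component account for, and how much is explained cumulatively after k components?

Step 1 — total variance = trace(Sigma) = Σ λ_i = 46 + 28 = 74.

Step 2 — fraction explained by component i = λ_i / Σ λ:
  PC1: 46/74 = 0.6216
  PC2: 28/74 = 0.3784

Step 3 — cumulative fraction after k components = (λ_1 + ... + λ_k) / Σ λ:
  k = 1: 46/74 = 0.6216
  k = 2: (46 + 28)/74 = 74/74 = 1

Summary (fraction, with percent):

explained: PC1 0.6216 (62.16%), PC2 0.3784 (37.84%);  cumulative: 0.6216, 1


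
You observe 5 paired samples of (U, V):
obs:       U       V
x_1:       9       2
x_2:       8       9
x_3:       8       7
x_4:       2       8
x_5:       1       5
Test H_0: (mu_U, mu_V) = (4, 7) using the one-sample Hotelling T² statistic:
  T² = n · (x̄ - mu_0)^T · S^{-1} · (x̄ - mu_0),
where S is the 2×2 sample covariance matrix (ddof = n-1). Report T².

Step 1 — sample mean vector:
  mean(U) = (9 + 8 + 8 + 2 + 1) / 5 = 28/5 = 5.6
  mean(V) = (2 + 9 + 7 + 8 + 5) / 5 = 31/5 = 6.2
  x̄ = (5.6, 6.2),  deviation x̄ - mu_0 = (5.6, 6.2) - (4, 7) = (1.6, -0.8).

Step 2 — sample covariance matrix, S[i,j] = (1/(n-1)) · Σ_k (x_{k,i} - mean_i) · (x_{k,j} - mean_j), divisor n-1 = 4:
  S[U,U] = ((3.4)·(3.4) + (2.4)·(2.4) + (2.4)·(2.4) + (-3.6)·(-3.6) + (-4.6)·(-4.6)) / 4 = 57.2/4 = 14.3
  S[U,V] = ((3.4)·(-4.2) + (2.4)·(2.8) + (2.4)·(0.8) + (-3.6)·(1.8) + (-4.6)·(-1.2)) / 4 = -6.6/4 = -1.65
  S[V,V] = ((-4.2)·(-4.2) + (2.8)·(2.8) + (0.8)·(0.8) + (1.8)·(1.8) + (-1.2)·(-1.2)) / 4 = 30.8/4 = 7.7
  S = [[14.3, -1.65],
 [-1.65, 7.7]].

Step 3 — invert S. det(S) = 14.3·7.7 - (-1.65)² = 107.3875.
  S^{-1} = (1/det) · [[d, -b], [-b, a]] = [[0.0717, 0.0154],
 [0.0154, 0.1332]].

Step 4 — quadratic form (x̄ - mu_0)^T · S^{-1} · (x̄ - mu_0):
  S^{-1} · (x̄ - mu_0) = (0.1024, -0.0819),
  (x̄ - mu_0)^T · [...] = (1.6)·(0.1024) + (-0.8)·(-0.0819) = 0.2294.

Step 5 — scale by n: T² = 5 · 0.2294 = 1.1472.

T² ≈ 1.1472


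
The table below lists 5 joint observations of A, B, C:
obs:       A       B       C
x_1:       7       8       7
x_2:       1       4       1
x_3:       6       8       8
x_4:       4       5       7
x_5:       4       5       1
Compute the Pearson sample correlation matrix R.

Step 1 — column means:
  mean(A) = (7 + 1 + 6 + 4 + 4) / 5 = 22/5 = 4.4
  mean(B) = (8 + 4 + 8 + 5 + 5) / 5 = 30/5 = 6
  mean(C) = (7 + 1 + 8 + 7 + 1) / 5 = 24/5 = 4.8

Step 2 — sample variances and covariances s[i,j] = (1/(n-1)) · Σ_k (x_{k,i} - mean_i) · (x_{k,j} - mean_j), with n-1 = 4:
  s[A,A] = ((2.6)·(2.6) + (-3.4)·(-3.4) + (1.6)·(1.6) + (-0.4)·(-0.4) + (-0.4)·(-0.4)) / 4 = 21.2/4 = 5.3
  s[A,B] = ((2.6)·(2) + (-3.4)·(-2) + (1.6)·(2) + (-0.4)·(-1) + (-0.4)·(-1)) / 4 = 16/4 = 4
  s[A,C] = ((2.6)·(2.2) + (-3.4)·(-3.8) + (1.6)·(3.2) + (-0.4)·(2.2) + (-0.4)·(-3.8)) / 4 = 24.4/4 = 6.1
  s[B,B] = ((2)·(2) + (-2)·(-2) + (2)·(2) + (-1)·(-1) + (-1)·(-1)) / 4 = 14/4 = 3.5
  s[B,C] = ((2)·(2.2) + (-2)·(-3.8) + (2)·(3.2) + (-1)·(2.2) + (-1)·(-3.8)) / 4 = 20/4 = 5
  s[C,C] = ((2.2)·(2.2) + (-3.8)·(-3.8) + (3.2)·(3.2) + (2.2)·(2.2) + (-3.8)·(-3.8)) / 4 = 48.8/4 = 12.2
  Sample standard deviations s_i = √(s[i,i]):
  s(A) = √(5.3) = 2.3022
  s(B) = √(3.5) = 1.8708
  s(C) = √(12.2) = 3.4928

Step 3 — r_{ij} = s_{ij} / (s_i · s_j):
  r[A,A] = 1 (diagonal).
  r[A,B] = 4 / (2.3022 · 1.8708) = 4 / 4.307 = 0.9287
  r[A,C] = 6.1 / (2.3022 · 3.4928) = 6.1 / 8.0411 = 0.7586
  r[B,B] = 1 (diagonal).
  r[B,C] = 5 / (1.8708 · 3.4928) = 5 / 6.5345 = 0.7652
  r[C,C] = 1 (diagonal).

R is symmetric with unit diagonal. Assembling:

R = [[1, 0.9287, 0.7586],
 [0.9287, 1, 0.7652],
 [0.7586, 0.7652, 1]]


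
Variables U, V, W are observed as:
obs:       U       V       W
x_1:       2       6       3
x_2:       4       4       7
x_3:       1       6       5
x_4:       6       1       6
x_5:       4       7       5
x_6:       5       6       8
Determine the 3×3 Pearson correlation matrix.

Step 1 — column means:
  mean(U) = (2 + 4 + 1 + 6 + 4 + 5) / 6 = 22/6 = 3.6667
  mean(V) = (6 + 4 + 6 + 1 + 7 + 6) / 6 = 30/6 = 5
  mean(W) = (3 + 7 + 5 + 6 + 5 + 8) / 6 = 34/6 = 5.6667

Step 2 — sample variances and covariances s[i,j] = (1/(n-1)) · Σ_k (x_{k,i} - mean_i) · (x_{k,j} - mean_j), with n-1 = 5:
  s[U,U] = ((-1.6667)·(-1.6667) + (0.3333)·(0.3333) + (-2.6667)·(-2.6667) + (2.3333)·(2.3333) + (0.3333)·(0.3333) + (1.3333)·(1.3333)) / 5 = 17.3333/5 = 3.4667
  s[U,V] = ((-1.6667)·(1) + (0.3333)·(-1) + (-2.6667)·(1) + (2.3333)·(-4) + (0.3333)·(2) + (1.3333)·(1)) / 5 = -12/5 = -2.4
  s[U,W] = ((-1.6667)·(-2.6667) + (0.3333)·(1.3333) + (-2.6667)·(-0.6667) + (2.3333)·(0.3333) + (0.3333)·(-0.6667) + (1.3333)·(2.3333)) / 5 = 10.3333/5 = 2.0667
  s[V,V] = ((1)·(1) + (-1)·(-1) + (1)·(1) + (-4)·(-4) + (2)·(2) + (1)·(1)) / 5 = 24/5 = 4.8
  s[V,W] = ((1)·(-2.6667) + (-1)·(1.3333) + (1)·(-0.6667) + (-4)·(0.3333) + (2)·(-0.6667) + (1)·(2.3333)) / 5 = -5/5 = -1
  s[W,W] = ((-2.6667)·(-2.6667) + (1.3333)·(1.3333) + (-0.6667)·(-0.6667) + (0.3333)·(0.3333) + (-0.6667)·(-0.6667) + (2.3333)·(2.3333)) / 5 = 15.3333/5 = 3.0667
  Sample standard deviations s_i = √(s[i,i]):
  s(U) = √(3.4667) = 1.8619
  s(V) = √(4.8) = 2.1909
  s(W) = √(3.0667) = 1.7512

Step 3 — r_{ij} = s_{ij} / (s_i · s_j):
  r[U,U] = 1 (diagonal).
  r[U,V] = -2.4 / (1.8619 · 2.1909) = -2.4 / 4.0792 = -0.5883
  r[U,W] = 2.0667 / (1.8619 · 1.7512) = 2.0667 / 3.2605 = 0.6338
  r[V,V] = 1 (diagonal).
  r[V,W] = -1 / (2.1909 · 1.7512) = -1 / 3.8367 = -0.2606
  r[W,W] = 1 (diagonal).

R is symmetric with unit diagonal. Assembling:

R = [[1, -0.5883, 0.6338],
 [-0.5883, 1, -0.2606],
 [0.6338, -0.2606, 1]]


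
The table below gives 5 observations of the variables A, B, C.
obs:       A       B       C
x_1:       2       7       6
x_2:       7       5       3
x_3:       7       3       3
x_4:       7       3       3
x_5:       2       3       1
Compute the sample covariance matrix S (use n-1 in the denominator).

Step 1 — column means:
  mean(A) = (2 + 7 + 7 + 7 + 2) / 5 = 25/5 = 5
  mean(B) = (7 + 5 + 3 + 3 + 3) / 5 = 21/5 = 4.2
  mean(C) = (6 + 3 + 3 + 3 + 1) / 5 = 16/5 = 3.2

Step 2 — sample covariance S[i,j] = (1/(n-1)) · Σ_k (x_{k,i} - mean_i) · (x_{k,j} - mean_j), with n-1 = 4.
  S[A,A] = ((-3)·(-3) + (2)·(2) + (2)·(2) + (2)·(2) + (-3)·(-3)) / 4 = 30/4 = 7.5
  S[A,B] = ((-3)·(2.8) + (2)·(0.8) + (2)·(-1.2) + (2)·(-1.2) + (-3)·(-1.2)) / 4 = -8/4 = -2
  S[A,C] = ((-3)·(2.8) + (2)·(-0.2) + (2)·(-0.2) + (2)·(-0.2) + (-3)·(-2.2)) / 4 = -3/4 = -0.75
  S[B,B] = ((2.8)·(2.8) + (0.8)·(0.8) + (-1.2)·(-1.2) + (-1.2)·(-1.2) + (-1.2)·(-1.2)) / 4 = 12.8/4 = 3.2
  S[B,C] = ((2.8)·(2.8) + (0.8)·(-0.2) + (-1.2)·(-0.2) + (-1.2)·(-0.2) + (-1.2)·(-2.2)) / 4 = 10.8/4 = 2.7
  S[C,C] = ((2.8)·(2.8) + (-0.2)·(-0.2) + (-0.2)·(-0.2) + (-0.2)·(-0.2) + (-2.2)·(-2.2)) / 4 = 12.8/4 = 3.2

S is symmetric (S[j,i] = S[i,j]). Assembling:

S = [[7.5, -2, -0.75],
 [-2, 3.2, 2.7],
 [-0.75, 2.7, 3.2]]


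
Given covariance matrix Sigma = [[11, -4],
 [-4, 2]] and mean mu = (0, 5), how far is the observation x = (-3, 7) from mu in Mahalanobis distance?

Step 1 — centre the observation: (x - mu) = (-3, 2).

Step 2 — invert Sigma. det(Sigma) = 11·2 - (-4)² = 6.
  Sigma^{-1} = (1/det) · [[d, -b], [-b, a]] = [[0.3333, 0.6667],
 [0.6667, 1.8333]].

Step 3 — form the quadratic (x - mu)^T · Sigma^{-1} · (x - mu):
  Sigma^{-1} · (x - mu) = (0.3333, 1.6667).
  (x - mu)^T · [Sigma^{-1} · (x - mu)] = (-3)·(0.3333) + (2)·(1.6667) = 2.3333.

Step 4 — take square root: d = √(2.3333) ≈ 1.5275.

d(x, mu) = √(2.3333) ≈ 1.5275


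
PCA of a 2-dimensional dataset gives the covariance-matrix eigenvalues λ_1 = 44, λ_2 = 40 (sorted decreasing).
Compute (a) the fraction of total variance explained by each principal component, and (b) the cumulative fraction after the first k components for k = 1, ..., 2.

Step 1 — total variance = trace(Sigma) = Σ λ_i = 44 + 40 = 84.

Step 2 — fraction explained by component i = λ_i / Σ λ:
  PC1: 44/84 = 0.5238
  PC2: 40/84 = 0.4762

Step 3 — cumulative fraction after k components = (λ_1 + ... + λ_k) / Σ λ:
  k = 1: 44/84 = 0.5238
  k = 2: (44 + 40)/84 = 84/84 = 1

Summary (fraction, with percent):

explained: PC1 0.5238 (52.38%), PC2 0.4762 (47.62%);  cumulative: 0.5238, 1


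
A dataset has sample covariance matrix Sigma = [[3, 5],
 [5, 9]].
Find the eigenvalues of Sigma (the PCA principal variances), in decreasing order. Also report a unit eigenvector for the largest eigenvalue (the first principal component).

Step 1 — characteristic polynomial of 2×2 Sigma:
  det(Sigma - λI) = λ² - trace · λ + det = 0.
  trace = 3 + 9 = 12, det = 3·9 - (5)² = 2.
Step 2 — discriminant:
  Δ = trace² - 4·det = 144 - 8 = 136.
Step 3 — eigenvalues:
  λ = (trace ± √Δ)/2 = (12 ± 11.6619)/2,
  λ_1 = 11.831,  λ_2 = 0.169.

Step 4 — unit eigenvector for λ_1: solve (Sigma - λ_1 I)v = 0. First row:
  (3 - 11.831)·v_x + (5)·v_y = 0, i.e. (-8.831)·v_x + (5)·v_y = 0,
  so v ∝ (b, λ_1 - a) = (5, 8.831) = u.
  ||u|| = √((5)² + (8.831)²) = √(102.9857) ≈ 10.1482,
  v_1 = u/||u|| ≈ (0.4927, 0.8702) (||v_1|| = 1).

λ_1 = 11.831,  λ_2 = 0.169;  v_1 ≈ (0.4927, 0.8702)


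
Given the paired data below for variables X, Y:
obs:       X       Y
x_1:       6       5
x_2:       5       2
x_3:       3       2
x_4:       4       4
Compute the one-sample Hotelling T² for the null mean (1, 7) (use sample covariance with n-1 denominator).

Step 1 — sample mean vector:
  mean(X) = (6 + 5 + 3 + 4) / 4 = 18/4 = 4.5
  mean(Y) = (5 + 2 + 2 + 4) / 4 = 13/4 = 3.25
  x̄ = (4.5, 3.25),  deviation x̄ - mu_0 = (4.5, 3.25) - (1, 7) = (3.5, -3.75).

Step 2 — sample covariance matrix, S[i,j] = (1/(n-1)) · Σ_k (x_{k,i} - mean_i) · (x_{k,j} - mean_j), divisor n-1 = 3:
  S[X,X] = ((1.5)·(1.5) + (0.5)·(0.5) + (-1.5)·(-1.5) + (-0.5)·(-0.5)) / 3 = 5/3 = 1.6667
  S[X,Y] = ((1.5)·(1.75) + (0.5)·(-1.25) + (-1.5)·(-1.25) + (-0.5)·(0.75)) / 3 = 3.5/3 = 1.1667
  S[Y,Y] = ((1.75)·(1.75) + (-1.25)·(-1.25) + (-1.25)·(-1.25) + (0.75)·(0.75)) / 3 = 6.75/3 = 2.25
  S = [[1.6667, 1.1667],
 [1.1667, 2.25]].

Step 3 — invert S. det(S) = 1.6667·2.25 - (1.1667)² = 2.3889.
  S^{-1} = (1/det) · [[d, -b], [-b, a]] = [[0.9419, -0.4884],
 [-0.4884, 0.6977]].

Step 4 — quadratic form (x̄ - mu_0)^T · S^{-1} · (x̄ - mu_0):
  S^{-1} · (x̄ - mu_0) = (5.1279, -4.3256),
  (x̄ - mu_0)^T · [...] = (3.5)·(5.1279) + (-3.75)·(-4.3256) = 34.1686.

Step 5 — scale by n: T² = 4 · 34.1686 = 136.6744.

T² ≈ 136.6744


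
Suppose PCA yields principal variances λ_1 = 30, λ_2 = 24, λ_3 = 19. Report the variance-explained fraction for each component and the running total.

Step 1 — total variance = trace(Sigma) = Σ λ_i = 30 + 24 + 19 = 73.

Step 2 — fraction explained by component i = λ_i / Σ λ:
  PC1: 30/73 = 0.411
  PC2: 24/73 = 0.3288
  PC3: 19/73 = 0.2603

Step 3 — cumulative fraction after k components = (λ_1 + ... + λ_k) / Σ λ:
  k = 1: 30/73 = 0.411
  k = 2: (30 + 24)/73 = 54/73 = 0.7397
  k = 3: (30 + 24 + 19)/73 = 73/73 = 1

Summary (fraction, with percent):

explained: PC1 0.411 (41.1%), PC2 0.3288 (32.88%), PC3 0.2603 (26.03%);  cumulative: 0.411, 0.7397, 1


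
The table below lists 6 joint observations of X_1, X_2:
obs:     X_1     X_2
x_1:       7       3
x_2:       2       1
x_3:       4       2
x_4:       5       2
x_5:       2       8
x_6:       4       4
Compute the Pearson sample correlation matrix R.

Step 1 — column means:
  mean(X_1) = (7 + 2 + 4 + 5 + 2 + 4) / 6 = 24/6 = 4
  mean(X_2) = (3 + 1 + 2 + 2 + 8 + 4) / 6 = 20/6 = 3.3333

Step 2 — sample variances and covariances s[i,j] = (1/(n-1)) · Σ_k (x_{k,i} - mean_i) · (x_{k,j} - mean_j), with n-1 = 5:
  s[X_1,X_1] = ((3)·(3) + (-2)·(-2) + (0)·(0) + (1)·(1) + (-2)·(-2) + (0)·(0)) / 5 = 18/5 = 3.6
  s[X_1,X_2] = ((3)·(-0.3333) + (-2)·(-2.3333) + (0)·(-1.3333) + (1)·(-1.3333) + (-2)·(4.6667) + (0)·(0.6667)) / 5 = -7/5 = -1.4
  s[X_2,X_2] = ((-0.3333)·(-0.3333) + (-2.3333)·(-2.3333) + (-1.3333)·(-1.3333) + (-1.3333)·(-1.3333) + (4.6667)·(4.6667) + (0.6667)·(0.6667)) / 5 = 31.3333/5 = 6.2667
  Sample standard deviations s_i = √(s[i,i]):
  s(X_1) = √(3.6) = 1.8974
  s(X_2) = √(6.2667) = 2.5033

Step 3 — r_{ij} = s_{ij} / (s_i · s_j):
  r[X_1,X_1] = 1 (diagonal).
  r[X_1,X_2] = -1.4 / (1.8974 · 2.5033) = -1.4 / 4.7497 = -0.2948
  r[X_2,X_2] = 1 (diagonal).

R is symmetric with unit diagonal. Assembling:

R = [[1, -0.2948],
 [-0.2948, 1]]


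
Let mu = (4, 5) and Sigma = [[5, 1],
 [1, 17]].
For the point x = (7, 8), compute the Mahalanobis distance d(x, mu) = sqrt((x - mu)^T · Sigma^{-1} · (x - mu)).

Step 1 — centre the observation: (x - mu) = (3, 3).

Step 2 — invert Sigma. det(Sigma) = 5·17 - (1)² = 84.
  Sigma^{-1} = (1/det) · [[d, -b], [-b, a]] = [[0.2024, -0.0119],
 [-0.0119, 0.0595]].

Step 3 — form the quadratic (x - mu)^T · Sigma^{-1} · (x - mu):
  Sigma^{-1} · (x - mu) = (0.5714, 0.1429).
  (x - mu)^T · [Sigma^{-1} · (x - mu)] = (3)·(0.5714) + (3)·(0.1429) = 2.1429.

Step 4 — take square root: d = √(2.1429) ≈ 1.4639.

d(x, mu) = √(2.1429) ≈ 1.4639


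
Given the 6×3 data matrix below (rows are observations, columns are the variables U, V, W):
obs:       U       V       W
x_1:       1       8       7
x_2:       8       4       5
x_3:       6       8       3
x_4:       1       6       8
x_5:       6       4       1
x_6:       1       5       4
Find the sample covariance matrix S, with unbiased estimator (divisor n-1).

Step 1 — column means:
  mean(U) = (1 + 8 + 6 + 1 + 6 + 1) / 6 = 23/6 = 3.8333
  mean(V) = (8 + 4 + 8 + 6 + 4 + 5) / 6 = 35/6 = 5.8333
  mean(W) = (7 + 5 + 3 + 8 + 1 + 4) / 6 = 28/6 = 4.6667

Step 2 — sample covariance S[i,j] = (1/(n-1)) · Σ_k (x_{k,i} - mean_i) · (x_{k,j} - mean_j), with n-1 = 5.
  S[U,U] = ((-2.8333)·(-2.8333) + (4.1667)·(4.1667) + (2.1667)·(2.1667) + (-2.8333)·(-2.8333) + (2.1667)·(2.1667) + (-2.8333)·(-2.8333)) / 5 = 50.8333/5 = 10.1667
  S[U,V] = ((-2.8333)·(2.1667) + (4.1667)·(-1.8333) + (2.1667)·(2.1667) + (-2.8333)·(0.1667) + (2.1667)·(-1.8333) + (-2.8333)·(-0.8333)) / 5 = -11.1667/5 = -2.2333
  S[U,W] = ((-2.8333)·(2.3333) + (4.1667)·(0.3333) + (2.1667)·(-1.6667) + (-2.8333)·(3.3333) + (2.1667)·(-3.6667) + (-2.8333)·(-0.6667)) / 5 = -24.3333/5 = -4.8667
  S[V,V] = ((2.1667)·(2.1667) + (-1.8333)·(-1.8333) + (2.1667)·(2.1667) + (0.1667)·(0.1667) + (-1.8333)·(-1.8333) + (-0.8333)·(-0.8333)) / 5 = 16.8333/5 = 3.3667
  S[V,W] = ((2.1667)·(2.3333) + (-1.8333)·(0.3333) + (2.1667)·(-1.6667) + (0.1667)·(3.3333) + (-1.8333)·(-3.6667) + (-0.8333)·(-0.6667)) / 5 = 8.6667/5 = 1.7333
  S[W,W] = ((2.3333)·(2.3333) + (0.3333)·(0.3333) + (-1.6667)·(-1.6667) + (3.3333)·(3.3333) + (-3.6667)·(-3.6667) + (-0.6667)·(-0.6667)) / 5 = 33.3333/5 = 6.6667

S is symmetric (S[j,i] = S[i,j]). Assembling:

S = [[10.1667, -2.2333, -4.8667],
 [-2.2333, 3.3667, 1.7333],
 [-4.8667, 1.7333, 6.6667]]
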